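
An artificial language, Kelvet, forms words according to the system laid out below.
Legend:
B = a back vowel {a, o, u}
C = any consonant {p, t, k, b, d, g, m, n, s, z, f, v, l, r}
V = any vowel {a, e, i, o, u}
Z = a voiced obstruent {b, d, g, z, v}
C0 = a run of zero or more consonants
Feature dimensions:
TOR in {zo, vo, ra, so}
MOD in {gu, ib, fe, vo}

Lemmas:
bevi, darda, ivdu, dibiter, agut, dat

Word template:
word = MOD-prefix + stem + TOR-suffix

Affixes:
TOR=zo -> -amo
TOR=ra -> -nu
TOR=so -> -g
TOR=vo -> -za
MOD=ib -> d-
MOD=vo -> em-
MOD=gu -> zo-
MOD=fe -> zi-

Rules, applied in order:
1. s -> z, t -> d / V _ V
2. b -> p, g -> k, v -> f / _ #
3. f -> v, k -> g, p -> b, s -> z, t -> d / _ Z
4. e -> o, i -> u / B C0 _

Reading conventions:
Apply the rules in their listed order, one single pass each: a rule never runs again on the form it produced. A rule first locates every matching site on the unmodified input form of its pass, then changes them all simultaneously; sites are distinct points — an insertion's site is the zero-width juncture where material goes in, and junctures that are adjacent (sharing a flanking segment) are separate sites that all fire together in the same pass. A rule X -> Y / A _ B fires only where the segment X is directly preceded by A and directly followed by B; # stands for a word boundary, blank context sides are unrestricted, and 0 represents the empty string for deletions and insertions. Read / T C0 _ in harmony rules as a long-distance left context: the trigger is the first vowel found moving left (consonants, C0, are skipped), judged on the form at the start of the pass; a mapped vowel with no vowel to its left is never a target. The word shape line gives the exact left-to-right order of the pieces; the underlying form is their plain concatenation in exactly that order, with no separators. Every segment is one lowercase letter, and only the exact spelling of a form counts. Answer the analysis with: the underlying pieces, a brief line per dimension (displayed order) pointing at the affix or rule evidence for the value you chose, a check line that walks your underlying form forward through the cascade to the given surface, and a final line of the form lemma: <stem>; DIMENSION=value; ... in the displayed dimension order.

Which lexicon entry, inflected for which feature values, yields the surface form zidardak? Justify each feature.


underlying: zi-darda-g
TOR=so - signalled by the affix -g
MOD=fe - signalled by the affix zi-
check: zidardag -> zidardag -> zidardak -> zidardak -> zidardak
lemma: darda; TOR=so; MOD=fe


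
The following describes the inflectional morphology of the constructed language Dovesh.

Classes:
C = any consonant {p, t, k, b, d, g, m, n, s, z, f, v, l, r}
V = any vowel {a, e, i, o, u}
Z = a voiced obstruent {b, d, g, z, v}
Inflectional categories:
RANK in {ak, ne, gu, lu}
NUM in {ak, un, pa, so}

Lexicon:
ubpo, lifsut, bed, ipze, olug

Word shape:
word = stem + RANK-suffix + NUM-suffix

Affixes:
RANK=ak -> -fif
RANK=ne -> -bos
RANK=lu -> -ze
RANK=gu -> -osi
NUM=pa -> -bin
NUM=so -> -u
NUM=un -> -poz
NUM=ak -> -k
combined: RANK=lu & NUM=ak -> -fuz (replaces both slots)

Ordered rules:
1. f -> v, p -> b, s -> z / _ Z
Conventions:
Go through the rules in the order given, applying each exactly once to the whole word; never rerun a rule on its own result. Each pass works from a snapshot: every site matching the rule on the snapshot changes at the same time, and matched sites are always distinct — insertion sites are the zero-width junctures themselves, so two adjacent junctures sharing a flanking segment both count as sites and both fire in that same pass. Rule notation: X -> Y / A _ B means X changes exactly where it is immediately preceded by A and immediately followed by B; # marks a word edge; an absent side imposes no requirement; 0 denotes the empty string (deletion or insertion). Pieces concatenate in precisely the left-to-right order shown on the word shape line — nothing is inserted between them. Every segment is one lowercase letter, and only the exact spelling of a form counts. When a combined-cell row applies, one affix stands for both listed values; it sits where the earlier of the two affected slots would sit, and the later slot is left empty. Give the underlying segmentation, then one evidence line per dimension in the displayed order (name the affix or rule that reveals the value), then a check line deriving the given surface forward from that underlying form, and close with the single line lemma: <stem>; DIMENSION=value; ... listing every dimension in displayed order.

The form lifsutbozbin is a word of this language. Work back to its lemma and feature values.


underlying: lifsut-bos-bin
RANK=ne - signalled by the affix -bos
NUM=pa - signalled by the affix -bin
check: lifsutbosbin -> lifsutbozbin
lemma: lifsut; RANK=ne; NUM=pa


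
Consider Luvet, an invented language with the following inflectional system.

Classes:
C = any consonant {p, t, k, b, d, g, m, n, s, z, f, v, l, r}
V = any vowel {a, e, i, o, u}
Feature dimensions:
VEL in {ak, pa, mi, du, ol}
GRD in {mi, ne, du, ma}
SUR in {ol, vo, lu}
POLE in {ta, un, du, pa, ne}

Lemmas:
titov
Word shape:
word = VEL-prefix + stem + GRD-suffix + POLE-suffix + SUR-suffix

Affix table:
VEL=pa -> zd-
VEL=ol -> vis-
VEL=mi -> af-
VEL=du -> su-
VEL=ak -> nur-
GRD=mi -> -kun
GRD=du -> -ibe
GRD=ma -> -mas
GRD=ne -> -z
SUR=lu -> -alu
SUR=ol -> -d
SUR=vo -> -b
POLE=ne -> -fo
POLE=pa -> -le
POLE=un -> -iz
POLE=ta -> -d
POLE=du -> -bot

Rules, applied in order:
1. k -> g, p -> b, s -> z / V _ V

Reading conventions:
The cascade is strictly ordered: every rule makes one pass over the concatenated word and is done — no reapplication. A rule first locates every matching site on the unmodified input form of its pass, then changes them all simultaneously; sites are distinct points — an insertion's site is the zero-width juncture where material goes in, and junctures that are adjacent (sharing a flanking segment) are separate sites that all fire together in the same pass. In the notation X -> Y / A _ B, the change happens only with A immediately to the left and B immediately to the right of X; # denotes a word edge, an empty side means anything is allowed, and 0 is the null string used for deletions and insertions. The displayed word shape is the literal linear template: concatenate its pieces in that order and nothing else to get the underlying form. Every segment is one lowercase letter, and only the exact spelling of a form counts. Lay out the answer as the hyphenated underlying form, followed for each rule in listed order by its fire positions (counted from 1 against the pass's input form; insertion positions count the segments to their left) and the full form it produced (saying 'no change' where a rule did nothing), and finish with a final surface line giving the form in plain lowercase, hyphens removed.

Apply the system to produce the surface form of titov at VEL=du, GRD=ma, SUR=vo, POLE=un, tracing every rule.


underlying: su-titov-mas-iz-b
1. k -> g, p -> b, s -> z / V _ V: fires at position(s) 10: sutitovmazizb
surface: sutitovmazizb


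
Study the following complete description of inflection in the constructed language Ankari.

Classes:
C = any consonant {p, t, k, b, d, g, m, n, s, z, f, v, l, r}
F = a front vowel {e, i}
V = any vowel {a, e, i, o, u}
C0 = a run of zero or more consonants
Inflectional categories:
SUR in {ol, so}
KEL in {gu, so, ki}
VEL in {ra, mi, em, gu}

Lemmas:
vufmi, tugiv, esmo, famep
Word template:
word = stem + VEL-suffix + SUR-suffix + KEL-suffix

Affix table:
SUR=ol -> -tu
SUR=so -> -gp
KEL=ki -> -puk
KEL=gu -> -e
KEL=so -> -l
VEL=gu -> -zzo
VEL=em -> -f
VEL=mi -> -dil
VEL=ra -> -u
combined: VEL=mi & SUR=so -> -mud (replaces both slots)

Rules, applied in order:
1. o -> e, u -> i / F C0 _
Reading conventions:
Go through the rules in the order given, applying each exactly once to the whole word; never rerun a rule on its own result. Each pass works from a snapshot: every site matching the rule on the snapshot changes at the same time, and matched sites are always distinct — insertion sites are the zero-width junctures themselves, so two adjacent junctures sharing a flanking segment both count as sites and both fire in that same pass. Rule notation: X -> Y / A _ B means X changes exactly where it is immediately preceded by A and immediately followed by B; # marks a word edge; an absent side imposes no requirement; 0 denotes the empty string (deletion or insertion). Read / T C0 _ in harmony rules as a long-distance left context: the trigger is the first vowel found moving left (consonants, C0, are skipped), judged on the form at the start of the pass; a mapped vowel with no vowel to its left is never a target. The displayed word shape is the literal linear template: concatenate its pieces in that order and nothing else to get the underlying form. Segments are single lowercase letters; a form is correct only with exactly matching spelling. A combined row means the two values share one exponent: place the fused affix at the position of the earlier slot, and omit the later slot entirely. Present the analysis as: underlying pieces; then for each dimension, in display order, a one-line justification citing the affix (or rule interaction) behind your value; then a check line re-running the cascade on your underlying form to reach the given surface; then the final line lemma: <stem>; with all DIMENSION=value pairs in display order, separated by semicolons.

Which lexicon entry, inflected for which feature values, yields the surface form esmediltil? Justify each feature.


underlying: esmo-dil-tu-l
SUR=ol - signalled by the affix -tu
KEL=so - signalled by the affix -l
VEL=mi - signalled by the affix -dil
check: esmodiltul -> esmediltil
lemma: esmo; SUR=ol; KEL=so; VEL=mi


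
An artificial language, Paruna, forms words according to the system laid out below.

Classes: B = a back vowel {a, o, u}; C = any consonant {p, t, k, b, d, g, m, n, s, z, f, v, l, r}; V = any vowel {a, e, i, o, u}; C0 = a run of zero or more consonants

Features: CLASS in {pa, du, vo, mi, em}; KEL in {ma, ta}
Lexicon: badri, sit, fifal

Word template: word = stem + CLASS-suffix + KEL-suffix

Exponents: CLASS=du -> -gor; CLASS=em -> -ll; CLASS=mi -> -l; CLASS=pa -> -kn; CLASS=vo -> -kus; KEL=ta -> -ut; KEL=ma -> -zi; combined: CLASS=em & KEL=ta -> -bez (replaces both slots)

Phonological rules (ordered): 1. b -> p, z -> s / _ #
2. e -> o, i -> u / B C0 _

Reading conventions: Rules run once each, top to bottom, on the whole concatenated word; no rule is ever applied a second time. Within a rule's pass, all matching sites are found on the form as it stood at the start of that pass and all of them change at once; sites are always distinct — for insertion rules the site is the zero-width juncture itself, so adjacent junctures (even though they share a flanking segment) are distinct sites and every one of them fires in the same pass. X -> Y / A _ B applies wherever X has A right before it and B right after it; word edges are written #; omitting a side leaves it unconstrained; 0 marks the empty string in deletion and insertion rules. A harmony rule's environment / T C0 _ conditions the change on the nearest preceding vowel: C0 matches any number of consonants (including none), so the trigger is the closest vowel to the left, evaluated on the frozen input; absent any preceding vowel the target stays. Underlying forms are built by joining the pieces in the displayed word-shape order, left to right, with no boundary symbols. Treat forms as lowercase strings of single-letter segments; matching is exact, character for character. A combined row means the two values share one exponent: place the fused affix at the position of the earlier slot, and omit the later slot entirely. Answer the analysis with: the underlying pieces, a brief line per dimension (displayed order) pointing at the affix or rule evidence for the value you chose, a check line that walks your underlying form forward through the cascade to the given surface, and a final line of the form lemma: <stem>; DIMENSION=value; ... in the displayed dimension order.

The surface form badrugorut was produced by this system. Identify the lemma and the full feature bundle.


underlying: badri-gor-ut
CLASS=du - signalled by the affix -gor
KEL=ta - signalled by the affix -ut
check: badrigorut -> badrigorut -> badrugorut
lemma: badri; CLASS=du; KEL=ta


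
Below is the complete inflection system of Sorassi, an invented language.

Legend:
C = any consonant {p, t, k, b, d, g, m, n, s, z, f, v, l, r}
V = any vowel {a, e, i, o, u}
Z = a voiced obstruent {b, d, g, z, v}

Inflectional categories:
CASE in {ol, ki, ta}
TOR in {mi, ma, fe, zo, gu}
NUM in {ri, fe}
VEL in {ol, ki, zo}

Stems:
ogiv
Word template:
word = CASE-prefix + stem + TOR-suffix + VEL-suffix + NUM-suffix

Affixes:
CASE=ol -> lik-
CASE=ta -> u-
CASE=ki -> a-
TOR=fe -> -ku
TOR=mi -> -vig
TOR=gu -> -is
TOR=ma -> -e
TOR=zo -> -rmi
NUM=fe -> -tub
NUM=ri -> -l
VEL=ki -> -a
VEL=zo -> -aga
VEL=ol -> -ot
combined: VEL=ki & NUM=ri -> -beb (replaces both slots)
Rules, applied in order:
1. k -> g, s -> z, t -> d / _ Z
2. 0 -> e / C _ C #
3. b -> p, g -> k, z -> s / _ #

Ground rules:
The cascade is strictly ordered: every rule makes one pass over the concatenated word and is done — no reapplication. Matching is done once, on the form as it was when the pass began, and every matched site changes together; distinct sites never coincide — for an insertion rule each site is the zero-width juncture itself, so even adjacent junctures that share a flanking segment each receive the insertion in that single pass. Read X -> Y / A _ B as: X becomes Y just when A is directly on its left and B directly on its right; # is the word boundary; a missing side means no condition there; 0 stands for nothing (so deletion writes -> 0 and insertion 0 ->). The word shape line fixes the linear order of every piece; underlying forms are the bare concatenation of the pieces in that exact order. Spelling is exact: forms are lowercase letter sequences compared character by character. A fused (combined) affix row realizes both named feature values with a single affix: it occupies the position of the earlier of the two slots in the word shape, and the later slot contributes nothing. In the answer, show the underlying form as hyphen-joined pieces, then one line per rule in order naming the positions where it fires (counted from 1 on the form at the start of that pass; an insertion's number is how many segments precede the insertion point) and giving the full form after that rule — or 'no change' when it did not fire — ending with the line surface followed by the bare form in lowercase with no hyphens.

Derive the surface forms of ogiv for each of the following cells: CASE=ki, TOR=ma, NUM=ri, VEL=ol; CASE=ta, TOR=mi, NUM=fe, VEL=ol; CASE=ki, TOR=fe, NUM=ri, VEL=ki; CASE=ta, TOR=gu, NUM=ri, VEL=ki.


cell CASE=ki, TOR=ma, NUM=ri, VEL=ol:
underlying: a-ogiv-e-ot-l
1. k -> g, s -> z, t -> d / _ Z: no change
2. 0 -> e / C _ C #: inserts after position(s) 8: aogiveotel
3. b -> p, g -> k, z -> s / _ #: no change
surface: aogiveotel

cell CASE=ta, TOR=mi, NUM=fe, VEL=ol:
underlying: u-ogiv-vig-ot-tub
1. k -> g, s -> z, t -> d / _ Z: no change
2. 0 -> e / C _ C #: no change
3. b -> p, g -> k, z -> s / _ #: fires at position(s) 13: uogivvigottup
surface: uogivvigottup

cell CASE=ki, TOR=fe, NUM=ri, VEL=ki:
underlying: a-ogiv-ku-beb
1. k -> g, s -> z, t -> d / _ Z: no change
2. 0 -> e / C _ C #: no change
3. b -> p, g -> k, z -> s / _ #: fires at position(s) 10: aogivkubep
surface: aogivkubep

cell CASE=ta, TOR=gu, NUM=ri, VEL=ki:
underlying: u-ogiv-is-beb
1. k -> g, s -> z, t -> d / _ Z: fires at position(s) 7: uogivizbeb
2. 0 -> e / C _ C #: no change
3. b -> p, g -> k, z -> s / _ #: fires at position(s) 10: uogivizbep
surface: uogivizbep


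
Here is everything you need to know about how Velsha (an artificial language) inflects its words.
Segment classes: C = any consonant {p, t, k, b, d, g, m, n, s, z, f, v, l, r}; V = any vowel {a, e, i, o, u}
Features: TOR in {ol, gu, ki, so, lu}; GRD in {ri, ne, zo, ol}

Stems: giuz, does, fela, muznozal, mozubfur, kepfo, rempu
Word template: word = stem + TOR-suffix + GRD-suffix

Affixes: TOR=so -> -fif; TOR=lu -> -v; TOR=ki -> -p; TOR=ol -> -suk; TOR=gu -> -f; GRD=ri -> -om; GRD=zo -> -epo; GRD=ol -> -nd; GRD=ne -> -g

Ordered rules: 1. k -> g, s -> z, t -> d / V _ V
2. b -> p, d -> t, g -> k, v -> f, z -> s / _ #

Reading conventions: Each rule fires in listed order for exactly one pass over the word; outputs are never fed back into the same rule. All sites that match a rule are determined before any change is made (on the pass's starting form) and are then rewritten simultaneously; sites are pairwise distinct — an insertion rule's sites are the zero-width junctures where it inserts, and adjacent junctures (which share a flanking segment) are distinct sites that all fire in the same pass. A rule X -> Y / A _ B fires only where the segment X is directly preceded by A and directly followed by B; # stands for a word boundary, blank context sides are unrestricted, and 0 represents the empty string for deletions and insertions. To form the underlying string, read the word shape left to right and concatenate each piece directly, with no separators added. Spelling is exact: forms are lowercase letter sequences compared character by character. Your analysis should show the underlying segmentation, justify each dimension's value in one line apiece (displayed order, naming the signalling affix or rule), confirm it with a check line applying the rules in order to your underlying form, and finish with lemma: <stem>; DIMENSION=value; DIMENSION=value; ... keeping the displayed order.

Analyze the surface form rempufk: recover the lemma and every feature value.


underlying: rempu-f-g
TOR=gu - signalled by the affix -f
GRD=ne - signalled by the affix -g
check: rempufg -> rempufg -> rempufk
lemma: rempu; TOR=gu; GRD=ne


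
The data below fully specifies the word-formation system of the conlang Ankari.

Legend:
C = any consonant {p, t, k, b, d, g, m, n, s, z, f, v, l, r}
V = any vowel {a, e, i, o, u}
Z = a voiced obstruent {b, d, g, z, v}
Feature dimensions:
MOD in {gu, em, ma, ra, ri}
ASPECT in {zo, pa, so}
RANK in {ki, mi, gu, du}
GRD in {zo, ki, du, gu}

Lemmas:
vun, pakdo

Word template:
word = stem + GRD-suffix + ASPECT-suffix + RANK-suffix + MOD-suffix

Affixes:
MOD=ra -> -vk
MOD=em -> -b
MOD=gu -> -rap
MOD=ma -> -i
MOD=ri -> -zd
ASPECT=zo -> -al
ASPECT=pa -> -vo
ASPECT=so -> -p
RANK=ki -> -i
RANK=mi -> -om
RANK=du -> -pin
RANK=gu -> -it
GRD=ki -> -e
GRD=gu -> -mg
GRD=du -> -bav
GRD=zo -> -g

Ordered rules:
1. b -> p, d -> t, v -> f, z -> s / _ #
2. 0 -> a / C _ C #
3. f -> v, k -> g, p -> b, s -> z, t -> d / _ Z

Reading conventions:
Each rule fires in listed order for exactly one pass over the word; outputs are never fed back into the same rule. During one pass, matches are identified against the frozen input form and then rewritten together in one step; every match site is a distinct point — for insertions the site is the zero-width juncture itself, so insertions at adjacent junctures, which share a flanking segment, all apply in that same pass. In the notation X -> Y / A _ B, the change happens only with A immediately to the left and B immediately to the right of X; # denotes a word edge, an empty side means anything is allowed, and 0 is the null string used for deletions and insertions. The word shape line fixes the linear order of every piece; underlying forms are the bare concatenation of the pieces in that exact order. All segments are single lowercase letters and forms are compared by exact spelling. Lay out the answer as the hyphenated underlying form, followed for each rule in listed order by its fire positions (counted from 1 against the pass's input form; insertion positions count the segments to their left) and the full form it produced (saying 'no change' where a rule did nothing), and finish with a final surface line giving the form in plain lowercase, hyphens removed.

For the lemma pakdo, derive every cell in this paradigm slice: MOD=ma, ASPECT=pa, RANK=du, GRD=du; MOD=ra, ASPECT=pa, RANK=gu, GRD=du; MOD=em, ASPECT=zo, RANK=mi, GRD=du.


cell MOD=ma, ASPECT=pa, RANK=du, GRD=du:
underlying: pakdo-bav-vo-pin-i
1. b -> p, d -> t, v -> f, z -> s / _ #: no change
2. 0 -> a / C _ C #: no change
3. f -> v, k -> g, p -> b, s -> z, t -> d / _ Z: fires at position(s) 3: pagdobavvopini
surface: pagdobavvopini

cell MOD=ra, ASPECT=pa, RANK=gu, GRD=du:
underlying: pakdo-bav-vo-it-vk
1. b -> p, d -> t, v -> f, z -> s / _ #: no change
2. 0 -> a / C _ C #: inserts after position(s) 13: pakdobavvoitvak
3. f -> v, k -> g, p -> b, s -> z, t -> d / _ Z: fires at position(s) 3, 12: pagdobavvoidvak
surface: pagdobavvoidvak

cell MOD=em, ASPECT=zo, RANK=mi, GRD=du:
underlying: pakdo-bav-al-om-b
1. b -> p, d -> t, v -> f, z -> s / _ #: fires at position(s) 13: pakdobavalomp
2. 0 -> a / C _ C #: inserts after position(s) 12: pakdobavalomap
3. f -> v, k -> g, p -> b, s -> z, t -> d / _ Z: fires at position(s) 3: pagdobavalomap
surface: pagdobavalomap


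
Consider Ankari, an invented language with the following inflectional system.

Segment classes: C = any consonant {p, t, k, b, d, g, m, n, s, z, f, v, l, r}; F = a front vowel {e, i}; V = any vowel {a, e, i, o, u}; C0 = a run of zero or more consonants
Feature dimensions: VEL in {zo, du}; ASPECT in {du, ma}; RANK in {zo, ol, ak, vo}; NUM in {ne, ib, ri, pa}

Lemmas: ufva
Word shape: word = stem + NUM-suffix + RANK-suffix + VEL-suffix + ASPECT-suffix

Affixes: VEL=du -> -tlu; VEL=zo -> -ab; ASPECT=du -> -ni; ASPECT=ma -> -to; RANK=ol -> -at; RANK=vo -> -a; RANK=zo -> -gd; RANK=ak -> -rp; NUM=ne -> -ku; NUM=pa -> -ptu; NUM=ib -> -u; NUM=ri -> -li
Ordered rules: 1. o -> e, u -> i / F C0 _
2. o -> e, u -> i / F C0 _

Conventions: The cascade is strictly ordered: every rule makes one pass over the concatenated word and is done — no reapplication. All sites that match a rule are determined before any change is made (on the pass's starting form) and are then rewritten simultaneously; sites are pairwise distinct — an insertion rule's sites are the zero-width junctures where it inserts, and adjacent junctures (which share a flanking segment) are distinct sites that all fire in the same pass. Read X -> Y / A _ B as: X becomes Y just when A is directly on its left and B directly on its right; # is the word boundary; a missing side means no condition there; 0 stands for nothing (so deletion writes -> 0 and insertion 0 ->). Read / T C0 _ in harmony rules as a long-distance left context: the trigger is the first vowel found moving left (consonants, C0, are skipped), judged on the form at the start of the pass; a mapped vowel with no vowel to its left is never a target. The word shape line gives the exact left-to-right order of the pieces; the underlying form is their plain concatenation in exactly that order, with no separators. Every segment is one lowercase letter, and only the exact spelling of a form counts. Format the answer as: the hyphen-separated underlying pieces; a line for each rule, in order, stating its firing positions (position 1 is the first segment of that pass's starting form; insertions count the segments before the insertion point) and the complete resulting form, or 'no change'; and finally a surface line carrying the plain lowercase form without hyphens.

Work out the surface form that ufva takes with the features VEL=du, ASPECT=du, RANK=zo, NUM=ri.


underlying: ufva-li-gd-tlu-ni
1. o -> e, u -> i / F C0 _: fires at position(s) 11: ufvaligdtlini
2. o -> e, u -> i / F C0 _: no change
surface: ufvaligdtlini


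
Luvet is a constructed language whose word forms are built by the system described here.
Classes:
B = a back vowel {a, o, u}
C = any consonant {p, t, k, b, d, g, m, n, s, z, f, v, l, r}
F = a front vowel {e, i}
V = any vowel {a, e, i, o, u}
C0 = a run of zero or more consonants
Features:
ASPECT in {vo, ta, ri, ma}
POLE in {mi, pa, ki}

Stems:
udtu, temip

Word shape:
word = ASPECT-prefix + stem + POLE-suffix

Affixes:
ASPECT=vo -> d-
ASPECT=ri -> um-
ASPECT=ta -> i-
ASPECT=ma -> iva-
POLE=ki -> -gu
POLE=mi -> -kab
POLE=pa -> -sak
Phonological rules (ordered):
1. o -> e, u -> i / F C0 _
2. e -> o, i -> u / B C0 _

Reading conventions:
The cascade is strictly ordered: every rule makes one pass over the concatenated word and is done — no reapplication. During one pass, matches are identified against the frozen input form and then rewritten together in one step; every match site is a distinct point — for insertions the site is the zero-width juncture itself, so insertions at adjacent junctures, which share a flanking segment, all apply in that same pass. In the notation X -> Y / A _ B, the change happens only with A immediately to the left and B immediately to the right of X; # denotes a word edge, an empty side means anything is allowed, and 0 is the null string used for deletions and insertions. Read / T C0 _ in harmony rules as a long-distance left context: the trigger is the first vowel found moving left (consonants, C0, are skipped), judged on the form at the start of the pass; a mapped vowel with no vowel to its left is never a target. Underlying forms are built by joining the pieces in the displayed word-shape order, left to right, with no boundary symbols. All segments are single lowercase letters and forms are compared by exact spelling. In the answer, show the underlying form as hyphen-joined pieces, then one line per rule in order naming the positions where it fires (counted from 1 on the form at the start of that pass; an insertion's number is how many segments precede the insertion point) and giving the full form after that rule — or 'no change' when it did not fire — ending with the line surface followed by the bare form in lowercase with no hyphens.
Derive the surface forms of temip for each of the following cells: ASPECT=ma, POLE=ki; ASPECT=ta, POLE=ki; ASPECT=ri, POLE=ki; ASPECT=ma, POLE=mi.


cell ASPECT=ma, POLE=ki:
underlying: iva-temip-gu
1. o -> e, u -> i / F C0 _: fires at position(s) 10: ivatemipgi
2. e -> o, i -> u / B C0 _: fires at position(s) 5: ivatomipgi
surface: ivatomipgi

cell ASPECT=ta, POLE=ki:
underlying: i-temip-gu
1. o -> e, u -> i / F C0 _: fires at position(s) 8: itemipgi
2. e -> o, i -> u / B C0 _: no change
surface: itemipgi

cell ASPECT=ri, POLE=ki:
underlying: um-temip-gu
1. o -> e, u -> i / F C0 _: fires at position(s) 9: umtemipgi
2. e -> o, i -> u / B C0 _: fires at position(s) 4: umtomipgi
surface: umtomipgi

cell ASPECT=ma, POLE=mi:
underlying: iva-temip-kab
1. o -> e, u -> i / F C0 _: no change
2. e -> o, i -> u / B C0 _: fires at position(s) 5: ivatomipkab
surface: ivatomipkab


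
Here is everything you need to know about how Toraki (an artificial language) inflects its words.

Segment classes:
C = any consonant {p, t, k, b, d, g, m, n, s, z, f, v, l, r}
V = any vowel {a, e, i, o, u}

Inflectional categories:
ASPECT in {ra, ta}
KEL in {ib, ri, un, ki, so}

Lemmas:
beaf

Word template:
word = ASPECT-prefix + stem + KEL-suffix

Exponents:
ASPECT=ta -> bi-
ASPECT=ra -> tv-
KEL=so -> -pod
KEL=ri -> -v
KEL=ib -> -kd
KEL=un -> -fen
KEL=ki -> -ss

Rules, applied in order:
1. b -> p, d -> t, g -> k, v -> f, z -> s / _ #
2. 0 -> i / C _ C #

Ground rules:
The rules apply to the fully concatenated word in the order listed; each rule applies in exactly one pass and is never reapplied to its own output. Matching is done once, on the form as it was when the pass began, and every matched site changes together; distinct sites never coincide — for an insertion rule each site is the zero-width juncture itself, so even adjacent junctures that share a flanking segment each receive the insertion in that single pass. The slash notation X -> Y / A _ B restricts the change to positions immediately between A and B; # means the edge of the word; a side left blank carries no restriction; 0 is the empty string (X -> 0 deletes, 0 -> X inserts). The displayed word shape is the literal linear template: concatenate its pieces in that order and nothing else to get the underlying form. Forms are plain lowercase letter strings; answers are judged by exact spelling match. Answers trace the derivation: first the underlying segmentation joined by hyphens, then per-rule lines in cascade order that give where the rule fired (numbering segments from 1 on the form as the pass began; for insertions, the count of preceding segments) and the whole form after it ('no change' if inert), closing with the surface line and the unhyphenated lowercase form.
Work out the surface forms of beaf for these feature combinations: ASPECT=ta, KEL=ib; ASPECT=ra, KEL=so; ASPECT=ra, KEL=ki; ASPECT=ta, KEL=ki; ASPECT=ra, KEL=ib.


cell ASPECT=ta, KEL=ib:
underlying: bi-beaf-kd
1. b -> p, d -> t, g -> k, v -> f, z -> s / _ #: fires at position(s) 8: bibeafkt
2. 0 -> i / C _ C #: inserts after position(s) 7: bibeafkit
surface: bibeafkit

cell ASPECT=ra, KEL=so:
underlying: tv-beaf-pod
1. b -> p, d -> t, g -> k, v -> f, z -> s / _ #: fires at position(s) 9: tvbeafpot
2. 0 -> i / C _ C #: no change
surface: tvbeafpot

cell ASPECT=ra, KEL=ki:
underlying: tv-beaf-ss
1. b -> p, d -> t, g -> k, v -> f, z -> s / _ #: no change
2. 0 -> i / C _ C #: inserts after position(s) 7: tvbeafsis
surface: tvbeafsis

cell ASPECT=ta, KEL=ki:
underlying: bi-beaf-ss
1. b -> p, d -> t, g -> k, v -> f, z -> s / _ #: no change
2. 0 -> i / C _ C #: inserts after position(s) 7: bibeafsis
surface: bibeafsis

cell ASPECT=ra, KEL=ib:
underlying: tv-beaf-kd
1. b -> p, d -> t, g -> k, v -> f, z -> s / _ #: fires at position(s) 8: tvbeafkt
2. 0 -> i / C _ C #: inserts after position(s) 7: tvbeafkit
surface: tvbeafkit


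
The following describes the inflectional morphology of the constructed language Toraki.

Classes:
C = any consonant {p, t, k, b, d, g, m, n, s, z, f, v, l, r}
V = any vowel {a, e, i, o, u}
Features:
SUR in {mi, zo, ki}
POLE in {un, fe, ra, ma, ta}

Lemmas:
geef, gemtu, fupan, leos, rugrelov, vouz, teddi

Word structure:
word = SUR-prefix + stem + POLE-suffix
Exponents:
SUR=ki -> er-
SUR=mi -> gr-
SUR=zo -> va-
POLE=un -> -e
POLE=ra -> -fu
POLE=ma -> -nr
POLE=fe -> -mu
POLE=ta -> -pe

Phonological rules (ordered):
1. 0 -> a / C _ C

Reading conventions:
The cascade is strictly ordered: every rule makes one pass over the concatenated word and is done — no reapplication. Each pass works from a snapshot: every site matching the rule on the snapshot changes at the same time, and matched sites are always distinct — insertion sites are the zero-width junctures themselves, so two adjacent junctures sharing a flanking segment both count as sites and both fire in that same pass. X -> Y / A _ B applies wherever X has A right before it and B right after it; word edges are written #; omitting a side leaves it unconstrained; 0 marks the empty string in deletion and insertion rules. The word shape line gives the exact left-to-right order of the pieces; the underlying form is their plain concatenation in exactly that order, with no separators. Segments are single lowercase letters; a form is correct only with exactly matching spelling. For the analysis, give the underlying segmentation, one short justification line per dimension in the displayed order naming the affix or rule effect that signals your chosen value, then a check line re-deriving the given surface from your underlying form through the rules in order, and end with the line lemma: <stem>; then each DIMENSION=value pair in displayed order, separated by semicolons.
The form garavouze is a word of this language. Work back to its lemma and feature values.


underlying: gr-vouz-e
SUR=mi - signalled by the affix gr-
POLE=un - signalled by the affix -e
check: grvouze -> garavouze
lemma: vouz; SUR=mi; POLE=un


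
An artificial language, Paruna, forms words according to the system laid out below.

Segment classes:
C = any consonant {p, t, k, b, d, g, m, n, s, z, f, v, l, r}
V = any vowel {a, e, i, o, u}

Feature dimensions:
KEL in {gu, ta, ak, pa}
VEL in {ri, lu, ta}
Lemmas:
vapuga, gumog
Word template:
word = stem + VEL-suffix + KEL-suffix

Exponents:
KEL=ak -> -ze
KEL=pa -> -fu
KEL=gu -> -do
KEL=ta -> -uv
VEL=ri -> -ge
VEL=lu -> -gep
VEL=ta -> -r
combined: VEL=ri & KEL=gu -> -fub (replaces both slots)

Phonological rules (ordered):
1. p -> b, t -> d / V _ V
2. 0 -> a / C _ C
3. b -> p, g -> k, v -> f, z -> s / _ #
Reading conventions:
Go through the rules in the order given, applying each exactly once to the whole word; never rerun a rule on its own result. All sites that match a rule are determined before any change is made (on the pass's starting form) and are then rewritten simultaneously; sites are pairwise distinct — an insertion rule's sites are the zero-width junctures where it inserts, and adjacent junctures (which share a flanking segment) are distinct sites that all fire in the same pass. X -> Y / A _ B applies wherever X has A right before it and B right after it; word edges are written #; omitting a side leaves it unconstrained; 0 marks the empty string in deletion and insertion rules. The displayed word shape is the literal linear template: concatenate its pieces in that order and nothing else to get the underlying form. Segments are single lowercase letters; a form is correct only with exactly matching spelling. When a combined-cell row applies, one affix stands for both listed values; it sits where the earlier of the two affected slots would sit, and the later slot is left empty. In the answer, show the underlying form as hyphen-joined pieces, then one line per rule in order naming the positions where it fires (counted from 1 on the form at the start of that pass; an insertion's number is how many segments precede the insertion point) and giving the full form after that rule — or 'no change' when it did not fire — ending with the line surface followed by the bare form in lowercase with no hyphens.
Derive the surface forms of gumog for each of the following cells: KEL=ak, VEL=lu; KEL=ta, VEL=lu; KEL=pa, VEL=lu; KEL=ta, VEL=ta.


cell KEL=ak, VEL=lu:
underlying: gumog-gep-ze
1. p -> b, t -> d / V _ V: no change
2. 0 -> a / C _ C: inserts after position(s) 5, 8: gumogagepaze
3. b -> p, g -> k, v -> f, z -> s / _ #: no change
surface: gumogagepaze

cell KEL=ta, VEL=lu:
underlying: gumog-gep-uv
1. p -> b, t -> d / V _ V: fires at position(s) 8: gumoggebuv
2. 0 -> a / C _ C: inserts after position(s) 5: gumogagebuv
3. b -> p, g -> k, v -> f, z -> s / _ #: fires at position(s) 11: gumogagebuf
surface: gumogagebuf

cell KEL=pa, VEL=lu:
underlying: gumog-gep-fu
1. p -> b, t -> d / V _ V: no change
2. 0 -> a / C _ C: inserts after position(s) 5, 8: gumogagepafu
3. b -> p, g -> k, v -> f, z -> s / _ #: no change
surface: gumogagepafu

cell KEL=ta, VEL=ta:
underlying: gumog-r-uv
1. p -> b, t -> d / V _ V: no change
2. 0 -> a / C _ C: inserts after position(s) 5: gumogaruv
3. b -> p, g -> k, v -> f, z -> s / _ #: fires at position(s) 9: gumogaruf
surface: gumogaruf


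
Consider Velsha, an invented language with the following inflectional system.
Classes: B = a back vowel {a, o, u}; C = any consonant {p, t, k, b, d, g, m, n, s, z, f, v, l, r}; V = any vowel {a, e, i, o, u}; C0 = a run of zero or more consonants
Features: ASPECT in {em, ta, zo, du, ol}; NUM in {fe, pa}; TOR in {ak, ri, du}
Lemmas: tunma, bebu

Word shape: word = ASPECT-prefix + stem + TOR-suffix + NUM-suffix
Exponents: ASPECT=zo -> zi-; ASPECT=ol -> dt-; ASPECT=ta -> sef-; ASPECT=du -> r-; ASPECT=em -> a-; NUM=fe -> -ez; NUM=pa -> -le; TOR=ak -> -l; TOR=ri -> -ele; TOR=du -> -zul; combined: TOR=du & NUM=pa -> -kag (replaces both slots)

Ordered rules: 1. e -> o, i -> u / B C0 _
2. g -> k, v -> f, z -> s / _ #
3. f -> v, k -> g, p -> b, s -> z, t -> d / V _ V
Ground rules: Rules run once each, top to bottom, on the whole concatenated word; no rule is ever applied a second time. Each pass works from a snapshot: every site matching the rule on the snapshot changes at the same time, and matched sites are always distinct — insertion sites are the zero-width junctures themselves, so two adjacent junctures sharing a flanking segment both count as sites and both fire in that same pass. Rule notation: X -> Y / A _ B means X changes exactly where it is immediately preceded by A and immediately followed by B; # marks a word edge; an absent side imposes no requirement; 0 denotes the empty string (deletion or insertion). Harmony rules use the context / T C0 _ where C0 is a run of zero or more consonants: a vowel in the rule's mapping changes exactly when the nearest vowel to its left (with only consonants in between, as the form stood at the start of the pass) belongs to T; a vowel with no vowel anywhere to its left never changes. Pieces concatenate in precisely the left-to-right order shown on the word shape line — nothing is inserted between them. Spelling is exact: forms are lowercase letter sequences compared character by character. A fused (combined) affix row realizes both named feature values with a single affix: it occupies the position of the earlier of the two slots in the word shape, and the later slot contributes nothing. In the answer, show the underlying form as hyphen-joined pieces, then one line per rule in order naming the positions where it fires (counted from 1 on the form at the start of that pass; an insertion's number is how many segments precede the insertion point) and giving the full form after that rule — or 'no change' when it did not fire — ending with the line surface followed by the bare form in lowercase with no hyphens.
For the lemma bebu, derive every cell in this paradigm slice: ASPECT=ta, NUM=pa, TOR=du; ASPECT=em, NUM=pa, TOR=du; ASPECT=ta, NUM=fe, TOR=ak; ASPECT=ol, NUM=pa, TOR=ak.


cell ASPECT=ta, NUM=pa, TOR=du:
underlying: sef-bebu-kag
1. e -> o, i -> u / B C0 _: no change
2. g -> k, v -> f, z -> s / _ #: fires at position(s) 10: sefbebukak
3. f -> v, k -> g, p -> b, s -> z, t -> d / V _ V: fires at position(s) 8: sefbebugak
surface: sefbebugak

cell ASPECT=em, NUM=pa, TOR=du:
underlying: a-bebu-kag
1. e -> o, i -> u / B C0 _: fires at position(s) 3: abobukag
2. g -> k, v -> f, z -> s / _ #: fires at position(s) 8: abobukak
3. f -> v, k -> g, p -> b, s -> z, t -> d / V _ V: fires at position(s) 6: abobugak
surface: abobugak

cell ASPECT=ta, NUM=fe, TOR=ak:
underlying: sef-bebu-l-ez
1. e -> o, i -> u / B C0 _: fires at position(s) 9: sefbebuloz
2. g -> k, v -> f, z -> s / _ #: fires at position(s) 10: sefbebulos
3. f -> v, k -> g, p -> b, s -> z, t -> d / V _ V: no change
surface: sefbebulos

cell ASPECT=ol, NUM=pa, TOR=ak:
underlying: dt-bebu-l-le
1. e -> o, i -> u / B C0 _: fires at position(s) 9: dtbebullo
2. g -> k, v -> f, z -> s / _ #: no change
3. f -> v, k -> g, p -> b, s -> z, t -> d / V _ V: no change
surface: dtbebullo


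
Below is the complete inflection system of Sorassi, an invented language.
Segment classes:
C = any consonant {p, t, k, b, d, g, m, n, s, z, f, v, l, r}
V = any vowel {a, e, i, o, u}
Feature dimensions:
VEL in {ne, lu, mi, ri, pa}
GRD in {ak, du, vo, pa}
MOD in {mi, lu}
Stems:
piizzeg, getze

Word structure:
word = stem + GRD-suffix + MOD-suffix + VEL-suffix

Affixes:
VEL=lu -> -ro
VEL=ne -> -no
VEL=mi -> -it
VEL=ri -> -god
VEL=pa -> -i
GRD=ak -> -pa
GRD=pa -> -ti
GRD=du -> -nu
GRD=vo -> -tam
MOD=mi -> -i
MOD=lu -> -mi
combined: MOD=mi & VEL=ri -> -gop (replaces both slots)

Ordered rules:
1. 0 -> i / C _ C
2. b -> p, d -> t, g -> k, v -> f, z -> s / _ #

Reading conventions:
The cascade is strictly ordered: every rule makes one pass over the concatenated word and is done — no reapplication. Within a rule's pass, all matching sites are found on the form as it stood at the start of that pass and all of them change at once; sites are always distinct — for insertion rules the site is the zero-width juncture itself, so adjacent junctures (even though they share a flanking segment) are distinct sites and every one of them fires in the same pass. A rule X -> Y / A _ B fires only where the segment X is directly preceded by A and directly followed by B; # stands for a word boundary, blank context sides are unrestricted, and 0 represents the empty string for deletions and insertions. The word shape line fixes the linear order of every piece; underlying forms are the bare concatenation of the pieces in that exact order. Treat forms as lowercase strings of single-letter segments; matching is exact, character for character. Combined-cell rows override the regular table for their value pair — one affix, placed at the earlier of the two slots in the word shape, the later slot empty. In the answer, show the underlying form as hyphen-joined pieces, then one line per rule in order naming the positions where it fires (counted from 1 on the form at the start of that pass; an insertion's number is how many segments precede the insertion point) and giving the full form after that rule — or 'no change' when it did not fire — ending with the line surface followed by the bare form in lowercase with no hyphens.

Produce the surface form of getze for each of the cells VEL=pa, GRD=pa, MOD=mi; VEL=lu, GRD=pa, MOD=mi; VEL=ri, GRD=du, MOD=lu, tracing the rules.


cell VEL=pa, GRD=pa, MOD=mi:
underlying: getze-ti-i-i
1. 0 -> i / C _ C: inserts after position(s) 3: getizetiii
2. b -> p, d -> t, g -> k, v -> f, z -> s / _ #: no change
surface: getizetiii

cell VEL=lu, GRD=pa, MOD=mi:
underlying: getze-ti-i-ro
1. 0 -> i / C _ C: inserts after position(s) 3: getizetiiro
2. b -> p, d -> t, g -> k, v -> f, z -> s / _ #: no change
surface: getizetiiro

cell VEL=ri, GRD=du, MOD=lu:
underlying: getze-nu-mi-god
1. 0 -> i / C _ C: inserts after position(s) 3: getizenumigod
2. b -> p, d -> t, g -> k, v -> f, z -> s / _ #: fires at position(s) 13: getizenumigot
surface: getizenumigot
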